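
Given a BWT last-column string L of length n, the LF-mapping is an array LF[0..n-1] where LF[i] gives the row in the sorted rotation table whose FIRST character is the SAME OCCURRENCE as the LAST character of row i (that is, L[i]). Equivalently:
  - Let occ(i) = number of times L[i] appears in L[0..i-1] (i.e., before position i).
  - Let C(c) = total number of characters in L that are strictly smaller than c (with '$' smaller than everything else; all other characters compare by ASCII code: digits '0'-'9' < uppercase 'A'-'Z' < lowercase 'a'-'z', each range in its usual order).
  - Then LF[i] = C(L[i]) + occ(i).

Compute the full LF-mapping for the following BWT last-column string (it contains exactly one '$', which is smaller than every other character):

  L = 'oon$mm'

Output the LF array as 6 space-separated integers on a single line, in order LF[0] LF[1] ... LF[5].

Char counts: '$':1, 'm':2, 'n':1, 'o':2
C (first-col start): C('$')=0, C('m')=1, C('n')=3, C('o')=4
L[0]='o': occ=0, LF[0]=C('o')+0=4+0=4
L[1]='o': occ=1, LF[1]=C('o')+1=4+1=5
L[2]='n': occ=0, LF[2]=C('n')+0=3+0=3
L[3]='$': occ=0, LF[3]=C('$')+0=0+0=0
L[4]='m': occ=0, LF[4]=C('m')+0=1+0=1
L[5]='m': occ=1, LF[5]=C('m')+1=1+1=2

Answer: 4 5 3 0 1 2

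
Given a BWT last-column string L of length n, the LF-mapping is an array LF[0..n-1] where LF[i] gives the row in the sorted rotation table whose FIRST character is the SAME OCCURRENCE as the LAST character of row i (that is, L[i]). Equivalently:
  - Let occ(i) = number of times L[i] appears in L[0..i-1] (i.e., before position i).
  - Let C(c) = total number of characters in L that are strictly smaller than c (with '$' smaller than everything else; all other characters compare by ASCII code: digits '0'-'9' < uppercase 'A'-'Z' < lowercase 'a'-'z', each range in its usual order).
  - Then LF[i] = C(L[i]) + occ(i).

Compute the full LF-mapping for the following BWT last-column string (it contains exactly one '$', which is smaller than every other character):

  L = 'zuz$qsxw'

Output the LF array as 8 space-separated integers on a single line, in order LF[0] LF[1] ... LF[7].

Char counts: '$':1, 'q':1, 's':1, 'u':1, 'w':1, 'x':1, 'z':2
C (first-col start): C('$')=0, C('q')=1, C('s')=2, C('u')=3, C('w')=4, C('x')=5, C('z')=6
L[0]='z': occ=0, LF[0]=C('z')+0=6+0=6
L[1]='u': occ=0, LF[1]=C('u')+0=3+0=3
L[2]='z': occ=1, LF[2]=C('z')+1=6+1=7
L[3]='$': occ=0, LF[3]=C('$')+0=0+0=0
L[4]='q': occ=0, LF[4]=C('q')+0=1+0=1
L[5]='s': occ=0, LF[5]=C('s')+0=2+0=2
L[6]='x': occ=0, LF[6]=C('x')+0=5+0=5
L[7]='w': occ=0, LF[7]=C('w')+0=4+0=4

Answer: 6 3 7 0 1 2 5 4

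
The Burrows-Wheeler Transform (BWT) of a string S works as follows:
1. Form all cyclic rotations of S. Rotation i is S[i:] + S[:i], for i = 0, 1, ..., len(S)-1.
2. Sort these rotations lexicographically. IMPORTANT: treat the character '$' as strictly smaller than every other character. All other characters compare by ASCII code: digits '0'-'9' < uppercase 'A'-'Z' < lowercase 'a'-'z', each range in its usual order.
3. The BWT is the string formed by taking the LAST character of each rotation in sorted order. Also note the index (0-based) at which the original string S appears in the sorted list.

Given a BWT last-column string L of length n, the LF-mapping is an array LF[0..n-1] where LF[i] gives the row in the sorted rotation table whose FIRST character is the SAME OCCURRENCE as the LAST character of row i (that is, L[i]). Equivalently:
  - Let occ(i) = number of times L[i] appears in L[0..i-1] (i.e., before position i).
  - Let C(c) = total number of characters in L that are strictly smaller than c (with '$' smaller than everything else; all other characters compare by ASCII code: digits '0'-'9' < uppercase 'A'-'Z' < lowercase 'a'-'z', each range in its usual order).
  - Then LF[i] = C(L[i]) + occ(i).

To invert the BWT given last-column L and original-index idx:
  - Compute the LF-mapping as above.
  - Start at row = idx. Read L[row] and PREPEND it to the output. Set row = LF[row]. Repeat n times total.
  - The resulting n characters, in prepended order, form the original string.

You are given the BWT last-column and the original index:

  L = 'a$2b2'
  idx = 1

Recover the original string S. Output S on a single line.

LF mapping: 3 0 1 4 2
Walk LF starting at row 1, prepending L[row]:
  step 1: row=1, L[1]='$', prepend. Next row=LF[1]=0
  step 2: row=0, L[0]='a', prepend. Next row=LF[0]=3
  step 3: row=3, L[3]='b', prepend. Next row=LF[3]=4
  step 4: row=4, L[4]='2', prepend. Next row=LF[4]=2
  step 5: row=2, L[2]='2', prepend. Next row=LF[2]=1
Reversed output: 22ba$

Answer: 22ba$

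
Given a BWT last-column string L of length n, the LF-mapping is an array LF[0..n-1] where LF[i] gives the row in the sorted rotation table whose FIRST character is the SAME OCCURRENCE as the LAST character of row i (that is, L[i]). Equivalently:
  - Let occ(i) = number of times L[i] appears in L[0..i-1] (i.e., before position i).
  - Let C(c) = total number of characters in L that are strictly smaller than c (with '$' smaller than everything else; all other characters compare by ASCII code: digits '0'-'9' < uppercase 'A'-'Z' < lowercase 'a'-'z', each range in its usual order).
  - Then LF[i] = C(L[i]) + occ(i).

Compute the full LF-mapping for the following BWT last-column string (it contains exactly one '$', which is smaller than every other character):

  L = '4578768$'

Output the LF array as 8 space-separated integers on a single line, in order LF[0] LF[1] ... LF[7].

Char counts: '$':1, '4':1, '5':1, '6':1, '7':2, '8':2
C (first-col start): C('$')=0, C('4')=1, C('5')=2, C('6')=3, C('7')=4, C('8')=6
L[0]='4': occ=0, LF[0]=C('4')+0=1+0=1
L[1]='5': occ=0, LF[1]=C('5')+0=2+0=2
L[2]='7': occ=0, LF[2]=C('7')+0=4+0=4
L[3]='8': occ=0, LF[3]=C('8')+0=6+0=6
L[4]='7': occ=1, LF[4]=C('7')+1=4+1=5
L[5]='6': occ=0, LF[5]=C('6')+0=3+0=3
L[6]='8': occ=1, LF[6]=C('8')+1=6+1=7
L[7]='$': occ=0, LF[7]=C('$')+0=0+0=0

Answer: 1 2 4 6 5 3 7 0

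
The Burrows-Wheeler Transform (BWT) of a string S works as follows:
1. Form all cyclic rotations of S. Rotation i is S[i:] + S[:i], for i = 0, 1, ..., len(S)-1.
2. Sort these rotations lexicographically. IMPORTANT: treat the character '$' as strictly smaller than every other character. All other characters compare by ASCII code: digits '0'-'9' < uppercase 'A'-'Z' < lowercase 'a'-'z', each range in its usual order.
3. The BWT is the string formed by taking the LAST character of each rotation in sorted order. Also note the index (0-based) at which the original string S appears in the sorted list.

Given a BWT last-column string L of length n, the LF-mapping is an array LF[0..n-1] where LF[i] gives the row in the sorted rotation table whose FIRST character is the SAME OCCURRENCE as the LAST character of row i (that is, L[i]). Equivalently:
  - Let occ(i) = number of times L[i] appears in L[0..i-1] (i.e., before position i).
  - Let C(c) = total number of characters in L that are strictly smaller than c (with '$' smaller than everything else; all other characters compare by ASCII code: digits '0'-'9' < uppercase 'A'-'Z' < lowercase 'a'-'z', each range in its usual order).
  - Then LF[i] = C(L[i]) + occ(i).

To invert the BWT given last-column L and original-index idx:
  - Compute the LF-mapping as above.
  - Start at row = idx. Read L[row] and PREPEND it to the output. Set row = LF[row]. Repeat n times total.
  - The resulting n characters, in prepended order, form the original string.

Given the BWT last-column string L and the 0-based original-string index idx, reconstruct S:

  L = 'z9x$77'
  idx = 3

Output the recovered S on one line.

LF mapping: 5 3 4 0 1 2
Walk LF starting at row 3, prepending L[row]:
  step 1: row=3, L[3]='$', prepend. Next row=LF[3]=0
  step 2: row=0, L[0]='z', prepend. Next row=LF[0]=5
  step 3: row=5, L[5]='7', prepend. Next row=LF[5]=2
  step 4: row=2, L[2]='x', prepend. Next row=LF[2]=4
  step 5: row=4, L[4]='7', prepend. Next row=LF[4]=1
  step 6: row=1, L[1]='9', prepend. Next row=LF[1]=3
Reversed output: 97x7z$

Answer: 97x7z$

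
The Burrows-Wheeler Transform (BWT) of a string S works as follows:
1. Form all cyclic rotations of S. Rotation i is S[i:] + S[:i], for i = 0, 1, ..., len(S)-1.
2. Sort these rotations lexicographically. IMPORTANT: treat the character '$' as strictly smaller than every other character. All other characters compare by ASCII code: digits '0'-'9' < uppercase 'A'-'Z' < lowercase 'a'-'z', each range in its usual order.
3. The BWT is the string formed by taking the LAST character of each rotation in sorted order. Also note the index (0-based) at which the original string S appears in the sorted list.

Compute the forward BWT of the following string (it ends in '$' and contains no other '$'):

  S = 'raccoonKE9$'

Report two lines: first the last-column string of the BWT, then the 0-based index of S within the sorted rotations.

Answer: 9EKnracooc$
10

Derivation:
All 11 rotations (rotation i = S[i:]+S[:i]):
  rot[0] = raccoonKE9$
  rot[1] = accoonKE9$r
  rot[2] = ccoonKE9$ra
  rot[3] = coonKE9$rac
  rot[4] = oonKE9$racc
  rot[5] = onKE9$racco
  rot[6] = nKE9$raccoo
  rot[7] = KE9$raccoon
  rot[8] = E9$raccoonK
  rot[9] = 9$raccoonKE
  rot[10] = $raccoonKE9
Sorted (with $ < everything):
  sorted[0] = $raccoonKE9  (last char: '9')
  sorted[1] = 9$raccoonKE  (last char: 'E')
  sorted[2] = E9$raccoonK  (last char: 'K')
  sorted[3] = KE9$raccoon  (last char: 'n')
  sorted[4] = accoonKE9$r  (last char: 'r')
  sorted[5] = ccoonKE9$ra  (last char: 'a')
  sorted[6] = coonKE9$rac  (last char: 'c')
  sorted[7] = nKE9$raccoo  (last char: 'o')
  sorted[8] = onKE9$racco  (last char: 'o')
  sorted[9] = oonKE9$racc  (last char: 'c')
  sorted[10] = raccoonKE9$  (last char: '$')
Last column: 9EKnracooc$
Original string S is at sorted index 10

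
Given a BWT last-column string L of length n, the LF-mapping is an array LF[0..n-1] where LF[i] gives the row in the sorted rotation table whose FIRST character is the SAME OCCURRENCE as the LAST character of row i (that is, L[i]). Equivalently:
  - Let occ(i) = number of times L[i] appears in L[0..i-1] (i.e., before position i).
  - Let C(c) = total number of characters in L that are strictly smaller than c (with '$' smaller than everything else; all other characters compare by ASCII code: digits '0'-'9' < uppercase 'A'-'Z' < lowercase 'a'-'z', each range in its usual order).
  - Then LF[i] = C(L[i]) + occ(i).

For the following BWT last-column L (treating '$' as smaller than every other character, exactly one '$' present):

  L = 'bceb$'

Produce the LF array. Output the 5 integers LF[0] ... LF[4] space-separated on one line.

Answer: 1 3 4 2 0

Derivation:
Char counts: '$':1, 'b':2, 'c':1, 'e':1
C (first-col start): C('$')=0, C('b')=1, C('c')=3, C('e')=4
L[0]='b': occ=0, LF[0]=C('b')+0=1+0=1
L[1]='c': occ=0, LF[1]=C('c')+0=3+0=3
L[2]='e': occ=0, LF[2]=C('e')+0=4+0=4
L[3]='b': occ=1, LF[3]=C('b')+1=1+1=2
L[4]='$': occ=0, LF[4]=C('$')+0=0+0=0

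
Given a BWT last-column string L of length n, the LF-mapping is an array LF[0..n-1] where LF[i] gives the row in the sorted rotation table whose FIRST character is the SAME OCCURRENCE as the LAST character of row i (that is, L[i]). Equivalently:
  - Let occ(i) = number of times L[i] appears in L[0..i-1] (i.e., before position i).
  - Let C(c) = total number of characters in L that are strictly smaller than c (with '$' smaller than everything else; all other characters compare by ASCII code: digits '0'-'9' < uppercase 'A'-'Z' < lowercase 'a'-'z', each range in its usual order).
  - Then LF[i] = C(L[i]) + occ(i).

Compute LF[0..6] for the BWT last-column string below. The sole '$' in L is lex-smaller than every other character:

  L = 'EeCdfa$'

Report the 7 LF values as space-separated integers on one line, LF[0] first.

Answer: 2 5 1 4 6 3 0

Derivation:
Char counts: '$':1, 'C':1, 'E':1, 'a':1, 'd':1, 'e':1, 'f':1
C (first-col start): C('$')=0, C('C')=1, C('E')=2, C('a')=3, C('d')=4, C('e')=5, C('f')=6
L[0]='E': occ=0, LF[0]=C('E')+0=2+0=2
L[1]='e': occ=0, LF[1]=C('e')+0=5+0=5
L[2]='C': occ=0, LF[2]=C('C')+0=1+0=1
L[3]='d': occ=0, LF[3]=C('d')+0=4+0=4
L[4]='f': occ=0, LF[4]=C('f')+0=6+0=6
L[5]='a': occ=0, LF[5]=C('a')+0=3+0=3
L[6]='$': occ=0, LF[6]=C('$')+0=0+0=0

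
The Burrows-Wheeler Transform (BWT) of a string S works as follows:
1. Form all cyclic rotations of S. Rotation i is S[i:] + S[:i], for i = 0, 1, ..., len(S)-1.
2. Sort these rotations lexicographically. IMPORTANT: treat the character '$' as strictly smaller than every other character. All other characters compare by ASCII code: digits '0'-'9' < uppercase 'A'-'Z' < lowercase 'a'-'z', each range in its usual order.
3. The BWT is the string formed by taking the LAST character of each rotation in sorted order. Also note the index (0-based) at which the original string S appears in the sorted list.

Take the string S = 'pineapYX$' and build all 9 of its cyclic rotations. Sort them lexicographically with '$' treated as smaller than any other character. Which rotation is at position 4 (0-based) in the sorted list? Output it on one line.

Answer: eapYX$pin

Derivation:
All 9 rotations (rotation i = S[i:]+S[:i]):
  rot[0] = pineapYX$
  rot[1] = ineapYX$p
  rot[2] = neapYX$pi
  rot[3] = eapYX$pin
  rot[4] = apYX$pine
  rot[5] = pYX$pinea
  rot[6] = YX$pineap
  rot[7] = X$pineapY
  rot[8] = $pineapYX
Sorted (with $ < everything):
  sorted[0] = $pineapYX
  sorted[1] = X$pineapY
  sorted[2] = YX$pineap
  sorted[3] = apYX$pine
  sorted[4] = eapYX$pin
  sorted[5] = ineapYX$p
  sorted[6] = neapYX$pi
  sorted[7] = pYX$pinea
  sorted[8] = pineapYX$
sorted[4] = eapYX$pin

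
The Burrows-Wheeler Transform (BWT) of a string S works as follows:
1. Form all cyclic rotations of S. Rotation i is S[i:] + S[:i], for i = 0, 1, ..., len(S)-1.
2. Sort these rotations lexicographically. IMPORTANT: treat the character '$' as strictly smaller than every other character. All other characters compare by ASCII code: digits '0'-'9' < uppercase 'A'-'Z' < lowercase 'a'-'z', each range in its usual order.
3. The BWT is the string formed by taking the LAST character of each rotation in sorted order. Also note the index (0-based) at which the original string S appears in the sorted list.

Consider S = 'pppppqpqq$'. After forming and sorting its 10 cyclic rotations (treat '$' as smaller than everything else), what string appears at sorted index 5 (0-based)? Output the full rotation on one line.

Answer: pqpqq$pppp

Derivation:
All 10 rotations (rotation i = S[i:]+S[:i]):
  rot[0] = pppppqpqq$
  rot[1] = ppppqpqq$p
  rot[2] = pppqpqq$pp
  rot[3] = ppqpqq$ppp
  rot[4] = pqpqq$pppp
  rot[5] = qpqq$ppppp
  rot[6] = pqq$pppppq
  rot[7] = qq$pppppqp
  rot[8] = q$pppppqpq
  rot[9] = $pppppqpqq
Sorted (with $ < everything):
  sorted[0] = $pppppqpqq
  sorted[1] = pppppqpqq$
  sorted[2] = ppppqpqq$p
  sorted[3] = pppqpqq$pp
  sorted[4] = ppqpqq$ppp
  sorted[5] = pqpqq$pppp
  sorted[6] = pqq$pppppq
  sorted[7] = q$pppppqpq
  sorted[8] = qpqq$ppppp
  sorted[9] = qq$pppppqp
sorted[5] = pqpqq$pppp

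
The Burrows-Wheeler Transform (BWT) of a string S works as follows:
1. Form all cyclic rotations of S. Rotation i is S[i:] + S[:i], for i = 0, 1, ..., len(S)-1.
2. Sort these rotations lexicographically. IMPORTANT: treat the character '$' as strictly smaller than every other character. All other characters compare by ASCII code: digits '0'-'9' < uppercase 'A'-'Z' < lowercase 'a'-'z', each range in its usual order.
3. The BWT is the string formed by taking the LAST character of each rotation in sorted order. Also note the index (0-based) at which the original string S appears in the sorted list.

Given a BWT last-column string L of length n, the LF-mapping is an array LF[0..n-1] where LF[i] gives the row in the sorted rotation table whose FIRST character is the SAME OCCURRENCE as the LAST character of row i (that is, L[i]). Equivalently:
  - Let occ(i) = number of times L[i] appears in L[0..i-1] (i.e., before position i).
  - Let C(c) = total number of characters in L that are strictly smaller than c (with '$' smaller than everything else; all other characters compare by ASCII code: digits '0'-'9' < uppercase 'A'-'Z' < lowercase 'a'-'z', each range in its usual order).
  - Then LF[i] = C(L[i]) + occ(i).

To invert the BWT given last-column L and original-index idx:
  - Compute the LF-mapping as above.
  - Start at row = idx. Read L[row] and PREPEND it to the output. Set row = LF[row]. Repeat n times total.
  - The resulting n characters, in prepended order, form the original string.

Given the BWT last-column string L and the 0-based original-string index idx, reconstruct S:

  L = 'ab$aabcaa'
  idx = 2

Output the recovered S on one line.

LF mapping: 1 6 0 2 3 7 8 4 5
Walk LF starting at row 2, prepending L[row]:
  step 1: row=2, L[2]='$', prepend. Next row=LF[2]=0
  step 2: row=0, L[0]='a', prepend. Next row=LF[0]=1
  step 3: row=1, L[1]='b', prepend. Next row=LF[1]=6
  step 4: row=6, L[6]='c', prepend. Next row=LF[6]=8
  step 5: row=8, L[8]='a', prepend. Next row=LF[8]=5
  step 6: row=5, L[5]='b', prepend. Next row=LF[5]=7
  step 7: row=7, L[7]='a', prepend. Next row=LF[7]=4
  step 8: row=4, L[4]='a', prepend. Next row=LF[4]=3
  step 9: row=3, L[3]='a', prepend. Next row=LF[3]=2
Reversed output: aaabacba$

Answer: aaabacba$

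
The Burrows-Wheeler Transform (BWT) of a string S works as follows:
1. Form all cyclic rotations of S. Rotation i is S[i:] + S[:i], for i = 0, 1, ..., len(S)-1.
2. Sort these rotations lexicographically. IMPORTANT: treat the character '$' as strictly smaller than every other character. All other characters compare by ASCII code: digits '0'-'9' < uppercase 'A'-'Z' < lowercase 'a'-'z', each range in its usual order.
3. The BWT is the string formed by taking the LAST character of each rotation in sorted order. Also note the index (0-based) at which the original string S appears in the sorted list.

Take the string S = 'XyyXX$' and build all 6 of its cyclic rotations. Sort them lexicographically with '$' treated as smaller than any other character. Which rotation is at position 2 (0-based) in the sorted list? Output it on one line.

Answer: XX$Xyy

Derivation:
All 6 rotations (rotation i = S[i:]+S[:i]):
  rot[0] = XyyXX$
  rot[1] = yyXX$X
  rot[2] = yXX$Xy
  rot[3] = XX$Xyy
  rot[4] = X$XyyX
  rot[5] = $XyyXX
Sorted (with $ < everything):
  sorted[0] = $XyyXX
  sorted[1] = X$XyyX
  sorted[2] = XX$Xyy
  sorted[3] = XyyXX$
  sorted[4] = yXX$Xy
  sorted[5] = yyXX$X
sorted[2] = XX$Xyy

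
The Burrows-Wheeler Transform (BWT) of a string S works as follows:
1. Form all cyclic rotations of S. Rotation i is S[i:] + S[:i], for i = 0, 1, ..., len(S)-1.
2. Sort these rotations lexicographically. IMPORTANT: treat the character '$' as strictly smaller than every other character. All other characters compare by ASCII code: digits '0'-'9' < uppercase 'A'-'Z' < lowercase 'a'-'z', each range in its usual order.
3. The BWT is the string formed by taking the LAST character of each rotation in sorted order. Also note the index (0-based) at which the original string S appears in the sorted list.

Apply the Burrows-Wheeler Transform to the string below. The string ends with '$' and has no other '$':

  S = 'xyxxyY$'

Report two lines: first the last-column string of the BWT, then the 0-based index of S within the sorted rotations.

Answer: Yyyx$xx
4

Derivation:
All 7 rotations (rotation i = S[i:]+S[:i]):
  rot[0] = xyxxyY$
  rot[1] = yxxyY$x
  rot[2] = xxyY$xy
  rot[3] = xyY$xyx
  rot[4] = yY$xyxx
  rot[5] = Y$xyxxy
  rot[6] = $xyxxyY
Sorted (with $ < everything):
  sorted[0] = $xyxxyY  (last char: 'Y')
  sorted[1] = Y$xyxxy  (last char: 'y')
  sorted[2] = xxyY$xy  (last char: 'y')
  sorted[3] = xyY$xyx  (last char: 'x')
  sorted[4] = xyxxyY$  (last char: '$')
  sorted[5] = yY$xyxx  (last char: 'x')
  sorted[6] = yxxyY$x  (last char: 'x')
Last column: Yyyx$xx
Original string S is at sorted index 4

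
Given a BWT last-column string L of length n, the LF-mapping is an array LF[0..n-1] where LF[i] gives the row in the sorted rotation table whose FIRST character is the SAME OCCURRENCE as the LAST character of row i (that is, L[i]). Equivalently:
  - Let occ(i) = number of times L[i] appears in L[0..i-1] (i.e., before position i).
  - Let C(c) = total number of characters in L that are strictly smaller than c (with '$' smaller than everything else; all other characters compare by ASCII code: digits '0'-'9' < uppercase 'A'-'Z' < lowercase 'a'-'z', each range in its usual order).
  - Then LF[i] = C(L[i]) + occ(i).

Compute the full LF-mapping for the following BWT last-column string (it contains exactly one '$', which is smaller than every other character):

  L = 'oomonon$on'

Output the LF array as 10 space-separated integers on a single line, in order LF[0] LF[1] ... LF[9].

Answer: 5 6 1 7 2 8 3 0 9 4

Derivation:
Char counts: '$':1, 'm':1, 'n':3, 'o':5
C (first-col start): C('$')=0, C('m')=1, C('n')=2, C('o')=5
L[0]='o': occ=0, LF[0]=C('o')+0=5+0=5
L[1]='o': occ=1, LF[1]=C('o')+1=5+1=6
L[2]='m': occ=0, LF[2]=C('m')+0=1+0=1
L[3]='o': occ=2, LF[3]=C('o')+2=5+2=7
L[4]='n': occ=0, LF[4]=C('n')+0=2+0=2
L[5]='o': occ=3, LF[5]=C('o')+3=5+3=8
L[6]='n': occ=1, LF[6]=C('n')+1=2+1=3
L[7]='$': occ=0, LF[7]=C('$')+0=0+0=0
L[8]='o': occ=4, LF[8]=C('o')+4=5+4=9
L[9]='n': occ=2, LF[9]=C('n')+2=2+2=4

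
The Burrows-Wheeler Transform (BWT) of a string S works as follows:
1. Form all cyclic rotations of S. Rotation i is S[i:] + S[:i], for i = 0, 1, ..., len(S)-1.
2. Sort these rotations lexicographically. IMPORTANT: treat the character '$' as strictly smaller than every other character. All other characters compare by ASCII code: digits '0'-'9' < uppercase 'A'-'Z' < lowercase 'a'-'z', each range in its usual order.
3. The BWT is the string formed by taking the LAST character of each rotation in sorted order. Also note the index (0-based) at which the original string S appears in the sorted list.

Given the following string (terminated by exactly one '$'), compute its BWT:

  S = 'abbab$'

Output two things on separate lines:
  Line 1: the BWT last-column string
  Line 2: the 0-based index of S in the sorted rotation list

All 6 rotations (rotation i = S[i:]+S[:i]):
  rot[0] = abbab$
  rot[1] = bbab$a
  rot[2] = bab$ab
  rot[3] = ab$abb
  rot[4] = b$abba
  rot[5] = $abbab
Sorted (with $ < everything):
  sorted[0] = $abbab  (last char: 'b')
  sorted[1] = ab$abb  (last char: 'b')
  sorted[2] = abbab$  (last char: '$')
  sorted[3] = b$abba  (last char: 'a')
  sorted[4] = bab$ab  (last char: 'b')
  sorted[5] = bbab$a  (last char: 'a')
Last column: bb$aba
Original string S is at sorted index 2

Answer: bb$aba
2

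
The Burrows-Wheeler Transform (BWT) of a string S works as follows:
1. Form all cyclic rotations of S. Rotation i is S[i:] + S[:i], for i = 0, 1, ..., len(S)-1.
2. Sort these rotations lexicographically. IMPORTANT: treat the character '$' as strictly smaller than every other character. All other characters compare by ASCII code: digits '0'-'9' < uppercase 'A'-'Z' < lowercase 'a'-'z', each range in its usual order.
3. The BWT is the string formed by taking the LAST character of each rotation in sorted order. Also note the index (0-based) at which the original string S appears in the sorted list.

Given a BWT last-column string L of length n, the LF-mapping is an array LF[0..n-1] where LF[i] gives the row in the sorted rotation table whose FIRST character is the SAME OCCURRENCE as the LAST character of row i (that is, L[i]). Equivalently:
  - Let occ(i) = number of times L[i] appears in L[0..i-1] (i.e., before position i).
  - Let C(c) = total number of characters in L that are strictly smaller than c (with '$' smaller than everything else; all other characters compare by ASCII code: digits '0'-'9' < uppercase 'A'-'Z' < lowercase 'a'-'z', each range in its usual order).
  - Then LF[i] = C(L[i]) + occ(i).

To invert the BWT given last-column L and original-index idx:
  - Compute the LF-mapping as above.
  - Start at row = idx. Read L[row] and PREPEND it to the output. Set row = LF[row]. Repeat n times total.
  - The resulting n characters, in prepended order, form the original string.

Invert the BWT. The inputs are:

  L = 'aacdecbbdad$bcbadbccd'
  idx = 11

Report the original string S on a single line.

Answer: cbbbccddbcdeadabdcaa$

Derivation:
LF mapping: 1 2 10 15 20 11 5 6 16 3 17 0 7 12 8 4 18 9 13 14 19
Walk LF starting at row 11, prepending L[row]:
  step 1: row=11, L[11]='$', prepend. Next row=LF[11]=0
  step 2: row=0, L[0]='a', prepend. Next row=LF[0]=1
  step 3: row=1, L[1]='a', prepend. Next row=LF[1]=2
  step 4: row=2, L[2]='c', prepend. Next row=LF[2]=10
  step 5: row=10, L[10]='d', prepend. Next row=LF[10]=17
  step 6: row=17, L[17]='b', prepend. Next row=LF[17]=9
  step 7: row=9, L[9]='a', prepend. Next row=LF[9]=3
  step 8: row=3, L[3]='d', prepend. Next row=LF[3]=15
  step 9: row=15, L[15]='a', prepend. Next row=LF[15]=4
  step 10: row=4, L[4]='e', prepend. Next row=LF[4]=20
  step 11: row=20, L[20]='d', prepend. Next row=LF[20]=19
  step 12: row=19, L[19]='c', prepend. Next row=LF[19]=14
  step 13: row=14, L[14]='b', prepend. Next row=LF[14]=8
  step 14: row=8, L[8]='d', prepend. Next row=LF[8]=16
  step 15: row=16, L[16]='d', prepend. Next row=LF[16]=18
  step 16: row=18, L[18]='c', prepend. Next row=LF[18]=13
  step 17: row=13, L[13]='c', prepend. Next row=LF[13]=12
  step 18: row=12, L[12]='b', prepend. Next row=LF[12]=7
  step 19: row=7, L[7]='b', prepend. Next row=LF[7]=6
  step 20: row=6, L[6]='b', prepend. Next row=LF[6]=5
  step 21: row=5, L[5]='c', prepend. Next row=LF[5]=11
Reversed output: cbbbccddbcdeadabdcaa$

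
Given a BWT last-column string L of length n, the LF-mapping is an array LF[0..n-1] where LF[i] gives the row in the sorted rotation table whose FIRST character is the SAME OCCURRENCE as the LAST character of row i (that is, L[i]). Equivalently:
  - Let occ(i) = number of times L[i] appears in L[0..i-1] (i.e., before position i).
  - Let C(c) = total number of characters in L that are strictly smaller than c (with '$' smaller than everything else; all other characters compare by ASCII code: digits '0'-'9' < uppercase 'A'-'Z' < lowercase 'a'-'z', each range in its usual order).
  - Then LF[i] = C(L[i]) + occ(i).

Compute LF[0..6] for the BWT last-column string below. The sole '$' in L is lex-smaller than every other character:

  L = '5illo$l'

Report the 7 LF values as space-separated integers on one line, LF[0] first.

Char counts: '$':1, '5':1, 'i':1, 'l':3, 'o':1
C (first-col start): C('$')=0, C('5')=1, C('i')=2, C('l')=3, C('o')=6
L[0]='5': occ=0, LF[0]=C('5')+0=1+0=1
L[1]='i': occ=0, LF[1]=C('i')+0=2+0=2
L[2]='l': occ=0, LF[2]=C('l')+0=3+0=3
L[3]='l': occ=1, LF[3]=C('l')+1=3+1=4
L[4]='o': occ=0, LF[4]=C('o')+0=6+0=6
L[5]='$': occ=0, LF[5]=C('$')+0=0+0=0
L[6]='l': occ=2, LF[6]=C('l')+2=3+2=5

Answer: 1 2 3 4 6 0 5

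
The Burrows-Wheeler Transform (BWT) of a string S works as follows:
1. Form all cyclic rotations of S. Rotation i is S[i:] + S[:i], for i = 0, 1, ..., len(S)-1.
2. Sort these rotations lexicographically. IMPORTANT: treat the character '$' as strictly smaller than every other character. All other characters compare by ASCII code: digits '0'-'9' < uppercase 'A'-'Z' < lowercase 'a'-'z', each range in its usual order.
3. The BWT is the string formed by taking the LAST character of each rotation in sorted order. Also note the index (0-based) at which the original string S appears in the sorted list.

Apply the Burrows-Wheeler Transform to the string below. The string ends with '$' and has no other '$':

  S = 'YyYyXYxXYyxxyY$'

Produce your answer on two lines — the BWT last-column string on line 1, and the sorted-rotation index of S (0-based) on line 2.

All 15 rotations (rotation i = S[i:]+S[:i]):
  rot[0] = YyYyXYxXYyxxyY$
  rot[1] = yYyXYxXYyxxyY$Y
  rot[2] = YyXYxXYyxxyY$Yy
  rot[3] = yXYxXYyxxyY$YyY
  rot[4] = XYxXYyxxyY$YyYy
  rot[5] = YxXYyxxyY$YyYyX
  rot[6] = xXYyxxyY$YyYyXY
  rot[7] = XYyxxyY$YyYyXYx
  rot[8] = YyxxyY$YyYyXYxX
  rot[9] = yxxyY$YyYyXYxXY
  rot[10] = xxyY$YyYyXYxXYy
  rot[11] = xyY$YyYyXYxXYyx
  rot[12] = yY$YyYyXYxXYyxx
  rot[13] = Y$YyYyXYxXYyxxy
  rot[14] = $YyYyXYxXYyxxyY
Sorted (with $ < everything):
  sorted[0] = $YyYyXYxXYyxxyY  (last char: 'Y')
  sorted[1] = XYxXYyxxyY$YyYy  (last char: 'y')
  sorted[2] = XYyxxyY$YyYyXYx  (last char: 'x')
  sorted[3] = Y$YyYyXYxXYyxxy  (last char: 'y')
  sorted[4] = YxXYyxxyY$YyYyX  (last char: 'X')
  sorted[5] = YyXYxXYyxxyY$Yy  (last char: 'y')
  sorted[6] = YyYyXYxXYyxxyY$  (last char: '$')
  sorted[7] = YyxxyY$YyYyXYxX  (last char: 'X')
  sorted[8] = xXYyxxyY$YyYyXY  (last char: 'Y')
  sorted[9] = xxyY$YyYyXYxXYy  (last char: 'y')
  sorted[10] = xyY$YyYyXYxXYyx  (last char: 'x')
  sorted[11] = yXYxXYyxxyY$YyY  (last char: 'Y')
  sorted[12] = yY$YyYyXYxXYyxx  (last char: 'x')
  sorted[13] = yYyXYxXYyxxyY$Y  (last char: 'Y')
  sorted[14] = yxxyY$YyYyXYxXY  (last char: 'Y')
Last column: YyxyXy$XYyxYxYY
Original string S is at sorted index 6

Answer: YyxyXy$XYyxYxYY
6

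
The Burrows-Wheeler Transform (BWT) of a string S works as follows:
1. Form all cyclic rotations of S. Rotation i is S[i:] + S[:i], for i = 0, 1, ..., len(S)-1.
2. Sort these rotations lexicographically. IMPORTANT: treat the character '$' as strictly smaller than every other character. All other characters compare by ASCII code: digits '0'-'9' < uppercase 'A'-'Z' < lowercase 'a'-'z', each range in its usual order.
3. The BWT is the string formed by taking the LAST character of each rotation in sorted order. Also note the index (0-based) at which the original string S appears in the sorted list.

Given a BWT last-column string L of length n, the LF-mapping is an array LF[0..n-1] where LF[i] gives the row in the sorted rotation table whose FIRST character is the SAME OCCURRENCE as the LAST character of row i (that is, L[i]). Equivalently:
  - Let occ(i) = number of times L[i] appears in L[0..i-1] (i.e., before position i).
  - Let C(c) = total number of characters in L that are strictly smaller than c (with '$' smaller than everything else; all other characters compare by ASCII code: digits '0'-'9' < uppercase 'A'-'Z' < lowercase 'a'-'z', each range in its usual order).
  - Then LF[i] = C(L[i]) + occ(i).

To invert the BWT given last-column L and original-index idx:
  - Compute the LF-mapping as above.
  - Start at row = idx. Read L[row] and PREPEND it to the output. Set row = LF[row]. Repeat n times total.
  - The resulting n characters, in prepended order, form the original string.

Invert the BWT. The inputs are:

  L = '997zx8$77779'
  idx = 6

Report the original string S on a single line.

LF mapping: 7 8 1 11 10 6 0 2 3 4 5 9
Walk LF starting at row 6, prepending L[row]:
  step 1: row=6, L[6]='$', prepend. Next row=LF[6]=0
  step 2: row=0, L[0]='9', prepend. Next row=LF[0]=7
  step 3: row=7, L[7]='7', prepend. Next row=LF[7]=2
  step 4: row=2, L[2]='7', prepend. Next row=LF[2]=1
  step 5: row=1, L[1]='9', prepend. Next row=LF[1]=8
  step 6: row=8, L[8]='7', prepend. Next row=LF[8]=3
  step 7: row=3, L[3]='z', prepend. Next row=LF[3]=11
  step 8: row=11, L[11]='9', prepend. Next row=LF[11]=9
  step 9: row=9, L[9]='7', prepend. Next row=LF[9]=4
  step 10: row=4, L[4]='x', prepend. Next row=LF[4]=10
  step 11: row=10, L[10]='7', prepend. Next row=LF[10]=5
  step 12: row=5, L[5]='8', prepend. Next row=LF[5]=6
Reversed output: 87x79z79779$

Answer: 87x79z79779$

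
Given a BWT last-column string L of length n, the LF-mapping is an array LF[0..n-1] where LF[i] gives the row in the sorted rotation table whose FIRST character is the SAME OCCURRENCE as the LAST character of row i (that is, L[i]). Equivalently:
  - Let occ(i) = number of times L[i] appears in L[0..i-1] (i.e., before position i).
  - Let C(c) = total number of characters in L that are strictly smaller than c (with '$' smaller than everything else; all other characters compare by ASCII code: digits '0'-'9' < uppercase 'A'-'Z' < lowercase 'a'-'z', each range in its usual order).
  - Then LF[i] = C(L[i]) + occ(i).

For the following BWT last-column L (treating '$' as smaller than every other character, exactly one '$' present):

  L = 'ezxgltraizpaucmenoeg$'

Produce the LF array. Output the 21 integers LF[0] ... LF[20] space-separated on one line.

Char counts: '$':1, 'a':2, 'c':1, 'e':3, 'g':2, 'i':1, 'l':1, 'm':1, 'n':1, 'o':1, 'p':1, 'r':1, 't':1, 'u':1, 'x':1, 'z':2
C (first-col start): C('$')=0, C('a')=1, C('c')=3, C('e')=4, C('g')=7, C('i')=9, C('l')=10, C('m')=11, C('n')=12, C('o')=13, C('p')=14, C('r')=15, C('t')=16, C('u')=17, C('x')=18, C('z')=19
L[0]='e': occ=0, LF[0]=C('e')+0=4+0=4
L[1]='z': occ=0, LF[1]=C('z')+0=19+0=19
L[2]='x': occ=0, LF[2]=C('x')+0=18+0=18
L[3]='g': occ=0, LF[3]=C('g')+0=7+0=7
L[4]='l': occ=0, LF[4]=C('l')+0=10+0=10
L[5]='t': occ=0, LF[5]=C('t')+0=16+0=16
L[6]='r': occ=0, LF[6]=C('r')+0=15+0=15
L[7]='a': occ=0, LF[7]=C('a')+0=1+0=1
L[8]='i': occ=0, LF[8]=C('i')+0=9+0=9
L[9]='z': occ=1, LF[9]=C('z')+1=19+1=20
L[10]='p': occ=0, LF[10]=C('p')+0=14+0=14
L[11]='a': occ=1, LF[11]=C('a')+1=1+1=2
L[12]='u': occ=0, LF[12]=C('u')+0=17+0=17
L[13]='c': occ=0, LF[13]=C('c')+0=3+0=3
L[14]='m': occ=0, LF[14]=C('m')+0=11+0=11
L[15]='e': occ=1, LF[15]=C('e')+1=4+1=5
L[16]='n': occ=0, LF[16]=C('n')+0=12+0=12
L[17]='o': occ=0, LF[17]=C('o')+0=13+0=13
L[18]='e': occ=2, LF[18]=C('e')+2=4+2=6
L[19]='g': occ=1, LF[19]=C('g')+1=7+1=8
L[20]='$': occ=0, LF[20]=C('$')+0=0+0=0

Answer: 4 19 18 7 10 16 15 1 9 20 14 2 17 3 11 5 12 13 6 8 0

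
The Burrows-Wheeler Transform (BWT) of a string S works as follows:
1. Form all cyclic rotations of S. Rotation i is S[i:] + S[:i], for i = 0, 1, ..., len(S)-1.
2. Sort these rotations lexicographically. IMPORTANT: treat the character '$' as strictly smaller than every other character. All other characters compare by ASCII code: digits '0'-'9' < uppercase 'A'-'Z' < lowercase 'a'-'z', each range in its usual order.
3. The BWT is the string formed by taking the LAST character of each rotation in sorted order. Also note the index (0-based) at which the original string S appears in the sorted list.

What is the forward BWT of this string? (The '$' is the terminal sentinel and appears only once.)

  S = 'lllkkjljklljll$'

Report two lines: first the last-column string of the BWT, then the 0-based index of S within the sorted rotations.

Answer: llklkljljlljkl$
14

Derivation:
All 15 rotations (rotation i = S[i:]+S[:i]):
  rot[0] = lllkkjljklljll$
  rot[1] = llkkjljklljll$l
  rot[2] = lkkjljklljll$ll
  rot[3] = kkjljklljll$lll
  rot[4] = kjljklljll$lllk
  rot[5] = jljklljll$lllkk
  rot[6] = ljklljll$lllkkj
  rot[7] = jklljll$lllkkjl
  rot[8] = klljll$lllkkjlj
  rot[9] = lljll$lllkkjljk
  rot[10] = ljll$lllkkjljkl
  rot[11] = jll$lllkkjljkll
  rot[12] = ll$lllkkjljkllj
  rot[13] = l$lllkkjljklljl
  rot[14] = $lllkkjljklljll
Sorted (with $ < everything):
  sorted[0] = $lllkkjljklljll  (last char: 'l')
  sorted[1] = jklljll$lllkkjl  (last char: 'l')
  sorted[2] = jljklljll$lllkk  (last char: 'k')
  sorted[3] = jll$lllkkjljkll  (last char: 'l')
  sorted[4] = kjljklljll$lllk  (last char: 'k')
  sorted[5] = kkjljklljll$lll  (last char: 'l')
  sorted[6] = klljll$lllkkjlj  (last char: 'j')
  sorted[7] = l$lllkkjljklljl  (last char: 'l')
  sorted[8] = ljklljll$lllkkj  (last char: 'j')
  sorted[9] = ljll$lllkkjljkl  (last char: 'l')
  sorted[10] = lkkjljklljll$ll  (last char: 'l')
  sorted[11] = ll$lllkkjljkllj  (last char: 'j')
  sorted[12] = lljll$lllkkjljk  (last char: 'k')
  sorted[13] = llkkjljklljll$l  (last char: 'l')
  sorted[14] = lllkkjljklljll$  (last char: '$')
Last column: llklkljljlljkl$
Original string S is at sorted index 14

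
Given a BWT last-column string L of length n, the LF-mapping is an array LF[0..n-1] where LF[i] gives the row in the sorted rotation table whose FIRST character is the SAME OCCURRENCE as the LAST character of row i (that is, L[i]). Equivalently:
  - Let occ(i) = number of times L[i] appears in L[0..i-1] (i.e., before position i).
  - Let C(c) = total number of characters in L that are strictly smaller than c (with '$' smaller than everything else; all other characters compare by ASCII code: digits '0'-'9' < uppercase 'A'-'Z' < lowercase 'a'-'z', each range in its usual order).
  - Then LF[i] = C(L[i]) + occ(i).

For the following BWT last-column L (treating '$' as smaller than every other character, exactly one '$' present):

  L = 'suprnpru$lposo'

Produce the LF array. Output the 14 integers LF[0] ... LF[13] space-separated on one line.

Answer: 10 12 5 8 2 6 9 13 0 1 7 3 11 4

Derivation:
Char counts: '$':1, 'l':1, 'n':1, 'o':2, 'p':3, 'r':2, 's':2, 'u':2
C (first-col start): C('$')=0, C('l')=1, C('n')=2, C('o')=3, C('p')=5, C('r')=8, C('s')=10, C('u')=12
L[0]='s': occ=0, LF[0]=C('s')+0=10+0=10
L[1]='u': occ=0, LF[1]=C('u')+0=12+0=12
L[2]='p': occ=0, LF[2]=C('p')+0=5+0=5
L[3]='r': occ=0, LF[3]=C('r')+0=8+0=8
L[4]='n': occ=0, LF[4]=C('n')+0=2+0=2
L[5]='p': occ=1, LF[5]=C('p')+1=5+1=6
L[6]='r': occ=1, LF[6]=C('r')+1=8+1=9
L[7]='u': occ=1, LF[7]=C('u')+1=12+1=13
L[8]='$': occ=0, LF[8]=C('$')+0=0+0=0
L[9]='l': occ=0, LF[9]=C('l')+0=1+0=1
L[10]='p': occ=2, LF[10]=C('p')+2=5+2=7
L[11]='o': occ=0, LF[11]=C('o')+0=3+0=3
L[12]='s': occ=1, LF[12]=C('s')+1=10+1=11
L[13]='o': occ=1, LF[13]=C('o')+1=3+1=4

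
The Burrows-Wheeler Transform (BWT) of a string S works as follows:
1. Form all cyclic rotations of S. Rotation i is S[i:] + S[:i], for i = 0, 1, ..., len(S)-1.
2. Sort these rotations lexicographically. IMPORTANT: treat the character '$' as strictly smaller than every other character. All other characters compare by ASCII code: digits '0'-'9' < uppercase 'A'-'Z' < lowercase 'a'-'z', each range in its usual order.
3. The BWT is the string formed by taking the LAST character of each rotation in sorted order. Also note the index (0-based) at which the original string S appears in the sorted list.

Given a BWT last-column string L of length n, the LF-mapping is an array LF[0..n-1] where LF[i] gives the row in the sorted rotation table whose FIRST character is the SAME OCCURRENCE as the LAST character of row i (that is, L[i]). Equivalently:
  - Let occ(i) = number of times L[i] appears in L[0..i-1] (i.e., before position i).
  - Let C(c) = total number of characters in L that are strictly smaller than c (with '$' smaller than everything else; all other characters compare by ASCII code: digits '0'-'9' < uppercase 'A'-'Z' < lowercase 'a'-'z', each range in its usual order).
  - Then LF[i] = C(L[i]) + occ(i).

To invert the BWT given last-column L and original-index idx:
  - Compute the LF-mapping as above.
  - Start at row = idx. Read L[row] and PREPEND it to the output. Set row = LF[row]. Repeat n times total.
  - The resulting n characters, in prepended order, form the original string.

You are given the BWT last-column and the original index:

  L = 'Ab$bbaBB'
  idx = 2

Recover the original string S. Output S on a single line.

Answer: BbBbabA$

Derivation:
LF mapping: 1 5 0 6 7 4 2 3
Walk LF starting at row 2, prepending L[row]:
  step 1: row=2, L[2]='$', prepend. Next row=LF[2]=0
  step 2: row=0, L[0]='A', prepend. Next row=LF[0]=1
  step 3: row=1, L[1]='b', prepend. Next row=LF[1]=5
  step 4: row=5, L[5]='a', prepend. Next row=LF[5]=4
  step 5: row=4, L[4]='b', prepend. Next row=LF[4]=7
  step 6: row=7, L[7]='B', prepend. Next row=LF[7]=3
  step 7: row=3, L[3]='b', prepend. Next row=LF[3]=6
  step 8: row=6, L[6]='B', prepend. Next row=LF[6]=2
Reversed output: BbBbabA$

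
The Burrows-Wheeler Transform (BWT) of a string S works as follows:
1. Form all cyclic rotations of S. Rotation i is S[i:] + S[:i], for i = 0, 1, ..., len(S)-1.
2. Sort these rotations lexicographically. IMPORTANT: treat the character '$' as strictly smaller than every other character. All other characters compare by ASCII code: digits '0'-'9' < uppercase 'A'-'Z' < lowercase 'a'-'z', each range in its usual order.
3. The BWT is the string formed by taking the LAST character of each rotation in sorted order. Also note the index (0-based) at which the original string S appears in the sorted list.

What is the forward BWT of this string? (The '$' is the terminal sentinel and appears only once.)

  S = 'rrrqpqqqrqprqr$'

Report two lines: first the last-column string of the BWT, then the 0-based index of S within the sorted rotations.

Answer: rqqrrpqrqqrqpr$
14

Derivation:
All 15 rotations (rotation i = S[i:]+S[:i]):
  rot[0] = rrrqpqqqrqprqr$
  rot[1] = rrqpqqqrqprqr$r
  rot[2] = rqpqqqrqprqr$rr
  rot[3] = qpqqqrqprqr$rrr
  rot[4] = pqqqrqprqr$rrrq
  rot[5] = qqqrqprqr$rrrqp
  rot[6] = qqrqprqr$rrrqpq
  rot[7] = qrqprqr$rrrqpqq
  rot[8] = rqprqr$rrrqpqqq
  rot[9] = qprqr$rrrqpqqqr
  rot[10] = prqr$rrrqpqqqrq
  rot[11] = rqr$rrrqpqqqrqp
  rot[12] = qr$rrrqpqqqrqpr
  rot[13] = r$rrrqpqqqrqprq
  rot[14] = $rrrqpqqqrqprqr
Sorted (with $ < everything):
  sorted[0] = $rrrqpqqqrqprqr  (last char: 'r')
  sorted[1] = pqqqrqprqr$rrrq  (last char: 'q')
  sorted[2] = prqr$rrrqpqqqrq  (last char: 'q')
  sorted[3] = qpqqqrqprqr$rrr  (last char: 'r')
  sorted[4] = qprqr$rrrqpqqqr  (last char: 'r')
  sorted[5] = qqqrqprqr$rrrqp  (last char: 'p')
  sorted[6] = qqrqprqr$rrrqpq  (last char: 'q')
  sorted[7] = qr$rrrqpqqqrqpr  (last char: 'r')
  sorted[8] = qrqprqr$rrrqpqq  (last char: 'q')
  sorted[9] = r$rrrqpqqqrqprq  (last char: 'q')
  sorted[10] = rqpqqqrqprqr$rr  (last char: 'r')
  sorted[11] = rqprqr$rrrqpqqq  (last char: 'q')
  sorted[12] = rqr$rrrqpqqqrqp  (last char: 'p')
  sorted[13] = rrqpqqqrqprqr$r  (last char: 'r')
  sorted[14] = rrrqpqqqrqprqr$  (last char: '$')
Last column: rqqrrpqrqqrqpr$
Original string S is at sorted index 14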